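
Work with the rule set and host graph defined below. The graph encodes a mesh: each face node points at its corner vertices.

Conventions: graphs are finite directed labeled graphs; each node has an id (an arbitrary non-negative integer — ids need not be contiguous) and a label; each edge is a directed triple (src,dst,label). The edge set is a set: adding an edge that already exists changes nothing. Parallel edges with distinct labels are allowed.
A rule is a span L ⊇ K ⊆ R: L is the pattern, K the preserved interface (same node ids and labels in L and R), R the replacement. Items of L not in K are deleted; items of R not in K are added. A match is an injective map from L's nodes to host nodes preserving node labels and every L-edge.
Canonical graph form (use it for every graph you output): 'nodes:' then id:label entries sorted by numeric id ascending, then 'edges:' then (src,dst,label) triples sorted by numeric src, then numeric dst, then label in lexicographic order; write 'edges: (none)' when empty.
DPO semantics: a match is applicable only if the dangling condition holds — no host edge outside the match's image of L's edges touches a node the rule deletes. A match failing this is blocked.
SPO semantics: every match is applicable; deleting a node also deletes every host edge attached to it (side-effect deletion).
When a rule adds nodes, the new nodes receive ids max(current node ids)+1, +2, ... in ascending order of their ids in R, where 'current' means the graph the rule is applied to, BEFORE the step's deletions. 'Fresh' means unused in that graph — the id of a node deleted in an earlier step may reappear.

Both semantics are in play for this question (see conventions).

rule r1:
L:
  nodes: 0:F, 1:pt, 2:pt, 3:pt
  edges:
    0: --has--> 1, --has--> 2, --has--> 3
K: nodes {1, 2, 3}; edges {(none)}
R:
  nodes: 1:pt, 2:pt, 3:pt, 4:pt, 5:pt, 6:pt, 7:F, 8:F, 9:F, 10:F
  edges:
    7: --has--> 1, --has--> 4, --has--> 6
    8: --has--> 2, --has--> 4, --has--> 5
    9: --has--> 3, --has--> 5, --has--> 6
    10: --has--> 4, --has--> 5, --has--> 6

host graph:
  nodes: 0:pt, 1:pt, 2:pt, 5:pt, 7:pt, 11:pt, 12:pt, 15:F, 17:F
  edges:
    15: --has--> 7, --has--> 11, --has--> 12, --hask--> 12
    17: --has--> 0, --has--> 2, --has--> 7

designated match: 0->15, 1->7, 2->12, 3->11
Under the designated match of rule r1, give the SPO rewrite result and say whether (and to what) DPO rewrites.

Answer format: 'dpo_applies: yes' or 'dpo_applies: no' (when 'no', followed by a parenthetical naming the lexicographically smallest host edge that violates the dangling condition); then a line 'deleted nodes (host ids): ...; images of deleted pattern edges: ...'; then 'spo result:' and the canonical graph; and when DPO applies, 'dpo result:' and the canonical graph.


dpo_applies: no
(the rule deletes node 15, which keeps host edge (15,12,hask) outside the match image — the dangling condition fails, DPO blocks; SPO proceeds and side-deletes such edges)
deleted nodes (host ids): 15; images of deleted pattern edges: (15,7,has); (15,11,has); (15,12,has)
spo result:
nodes: 0:pt, 1:pt, 2:pt, 5:pt, 7:pt, 11:pt, 12:pt, 17:F, 18:pt, 19:pt, 20:pt, 21:F, 22:F, 23:F, 24:F
edges: (17,0,has); (17,2,has); (17,7,has); (21,7,has); (21,18,has); (21,20,has); (22,12,has); (22,18,has); (22,19,has); (23,11,has); (23,19,has); (23,20,has); (24,18,has); (24,19,has); (24,20,has)


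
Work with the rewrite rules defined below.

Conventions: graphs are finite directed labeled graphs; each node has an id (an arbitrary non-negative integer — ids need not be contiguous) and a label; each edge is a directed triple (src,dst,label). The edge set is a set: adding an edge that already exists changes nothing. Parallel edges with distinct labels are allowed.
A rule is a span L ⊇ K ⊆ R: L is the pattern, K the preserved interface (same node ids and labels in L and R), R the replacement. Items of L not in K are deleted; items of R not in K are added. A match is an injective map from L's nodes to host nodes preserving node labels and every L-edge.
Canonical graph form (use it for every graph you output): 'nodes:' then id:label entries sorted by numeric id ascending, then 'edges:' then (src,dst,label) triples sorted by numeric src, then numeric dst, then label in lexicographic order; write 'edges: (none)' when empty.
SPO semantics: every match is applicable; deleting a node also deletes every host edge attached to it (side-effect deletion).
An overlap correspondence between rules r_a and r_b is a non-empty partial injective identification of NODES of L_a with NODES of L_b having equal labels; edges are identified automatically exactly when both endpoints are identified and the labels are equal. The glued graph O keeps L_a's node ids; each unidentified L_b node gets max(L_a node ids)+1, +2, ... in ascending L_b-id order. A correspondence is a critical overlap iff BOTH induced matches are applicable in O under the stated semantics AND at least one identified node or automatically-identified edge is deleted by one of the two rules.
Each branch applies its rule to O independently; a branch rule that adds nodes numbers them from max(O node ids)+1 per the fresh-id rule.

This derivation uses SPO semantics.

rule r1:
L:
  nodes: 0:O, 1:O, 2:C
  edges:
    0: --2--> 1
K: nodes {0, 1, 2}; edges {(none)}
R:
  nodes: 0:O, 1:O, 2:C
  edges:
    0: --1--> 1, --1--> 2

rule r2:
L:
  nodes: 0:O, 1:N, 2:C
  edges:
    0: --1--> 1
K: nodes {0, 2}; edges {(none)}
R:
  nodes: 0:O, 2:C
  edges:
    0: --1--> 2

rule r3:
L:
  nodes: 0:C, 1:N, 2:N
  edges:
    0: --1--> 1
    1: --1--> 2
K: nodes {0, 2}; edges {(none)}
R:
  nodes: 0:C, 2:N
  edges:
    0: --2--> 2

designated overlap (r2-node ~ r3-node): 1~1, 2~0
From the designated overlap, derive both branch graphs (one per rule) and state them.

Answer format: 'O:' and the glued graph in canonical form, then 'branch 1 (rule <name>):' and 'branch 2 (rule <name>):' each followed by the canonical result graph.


O:
nodes: 0:O, 1:N, 2:C, 3:N
edges: (0,1,1); (1,3,1); (2,1,1)
branch 1 (rule r2):
nodes: 0:O, 2:C, 3:N
edges: (0,2,1)
branch 2 (rule r3):
nodes: 0:O, 2:C, 3:N
edges: (2,3,2)


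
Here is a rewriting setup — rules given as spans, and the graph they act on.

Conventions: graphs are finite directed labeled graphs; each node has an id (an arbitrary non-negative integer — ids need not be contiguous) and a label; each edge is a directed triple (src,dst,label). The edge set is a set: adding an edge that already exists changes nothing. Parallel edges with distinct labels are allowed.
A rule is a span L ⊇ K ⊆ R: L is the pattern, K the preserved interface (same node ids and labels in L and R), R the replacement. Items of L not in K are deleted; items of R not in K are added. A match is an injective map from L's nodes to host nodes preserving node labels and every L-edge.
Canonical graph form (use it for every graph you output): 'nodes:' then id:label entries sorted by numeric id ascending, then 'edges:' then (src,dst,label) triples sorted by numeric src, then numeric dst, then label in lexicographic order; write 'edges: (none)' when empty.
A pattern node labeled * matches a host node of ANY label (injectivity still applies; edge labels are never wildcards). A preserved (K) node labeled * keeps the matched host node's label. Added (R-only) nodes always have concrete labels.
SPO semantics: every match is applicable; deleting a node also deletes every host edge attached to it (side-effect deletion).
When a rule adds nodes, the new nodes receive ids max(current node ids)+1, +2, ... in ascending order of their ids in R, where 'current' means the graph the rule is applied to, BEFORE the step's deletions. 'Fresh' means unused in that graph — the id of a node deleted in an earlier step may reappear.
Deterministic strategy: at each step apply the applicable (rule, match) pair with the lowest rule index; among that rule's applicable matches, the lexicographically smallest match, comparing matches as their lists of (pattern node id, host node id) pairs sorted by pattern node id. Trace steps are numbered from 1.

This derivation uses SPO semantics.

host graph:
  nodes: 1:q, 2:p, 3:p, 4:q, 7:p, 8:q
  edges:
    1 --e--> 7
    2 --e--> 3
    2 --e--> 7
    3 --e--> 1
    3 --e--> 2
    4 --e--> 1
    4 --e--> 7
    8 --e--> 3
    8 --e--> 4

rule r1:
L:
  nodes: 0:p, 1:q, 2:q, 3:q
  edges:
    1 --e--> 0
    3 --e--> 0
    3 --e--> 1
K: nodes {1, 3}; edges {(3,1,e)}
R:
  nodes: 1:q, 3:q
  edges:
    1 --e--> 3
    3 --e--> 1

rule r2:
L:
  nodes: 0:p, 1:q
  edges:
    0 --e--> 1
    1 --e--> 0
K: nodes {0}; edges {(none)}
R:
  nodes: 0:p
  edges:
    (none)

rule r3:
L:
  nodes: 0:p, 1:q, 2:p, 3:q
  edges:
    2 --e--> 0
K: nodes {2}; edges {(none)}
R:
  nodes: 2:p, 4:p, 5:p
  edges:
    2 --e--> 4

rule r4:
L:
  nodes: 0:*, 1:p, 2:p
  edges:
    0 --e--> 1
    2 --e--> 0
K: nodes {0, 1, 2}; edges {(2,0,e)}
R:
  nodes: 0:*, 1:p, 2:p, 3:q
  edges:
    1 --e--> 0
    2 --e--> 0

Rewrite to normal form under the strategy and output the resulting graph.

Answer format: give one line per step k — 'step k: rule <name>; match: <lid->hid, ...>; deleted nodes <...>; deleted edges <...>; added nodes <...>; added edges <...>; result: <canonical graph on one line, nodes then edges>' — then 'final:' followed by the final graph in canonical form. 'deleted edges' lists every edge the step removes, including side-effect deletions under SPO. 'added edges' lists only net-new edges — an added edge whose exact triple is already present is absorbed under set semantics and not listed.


step 1: rule r1; match: 0->7, 1->1, 2->8, 3->4; deleted nodes 7, 8; deleted edges (1,7,e); (2,7,e); (4,7,e); (8,3,e); (8,4,e); added nodes (none); added edges (1,4,e); result: nodes: 1:q, 2:p, 3:p, 4:q edges: (1,4,e); (2,3,e); (3,1,e); (3,2,e); (4,1,e)
step 2: rule r3; match: 0->2, 1->1, 2->3, 3->4; deleted nodes 1, 2, 4; deleted edges (1,4,e); (2,3,e); (3,1,e); (3,2,e); (4,1,e); added nodes 5, 6; added edges (3,5,e); result: nodes: 3:p, 5:p, 6:p edges: (3,5,e)
final:
nodes: 3:p, 5:p, 6:p
edges: (3,5,e)


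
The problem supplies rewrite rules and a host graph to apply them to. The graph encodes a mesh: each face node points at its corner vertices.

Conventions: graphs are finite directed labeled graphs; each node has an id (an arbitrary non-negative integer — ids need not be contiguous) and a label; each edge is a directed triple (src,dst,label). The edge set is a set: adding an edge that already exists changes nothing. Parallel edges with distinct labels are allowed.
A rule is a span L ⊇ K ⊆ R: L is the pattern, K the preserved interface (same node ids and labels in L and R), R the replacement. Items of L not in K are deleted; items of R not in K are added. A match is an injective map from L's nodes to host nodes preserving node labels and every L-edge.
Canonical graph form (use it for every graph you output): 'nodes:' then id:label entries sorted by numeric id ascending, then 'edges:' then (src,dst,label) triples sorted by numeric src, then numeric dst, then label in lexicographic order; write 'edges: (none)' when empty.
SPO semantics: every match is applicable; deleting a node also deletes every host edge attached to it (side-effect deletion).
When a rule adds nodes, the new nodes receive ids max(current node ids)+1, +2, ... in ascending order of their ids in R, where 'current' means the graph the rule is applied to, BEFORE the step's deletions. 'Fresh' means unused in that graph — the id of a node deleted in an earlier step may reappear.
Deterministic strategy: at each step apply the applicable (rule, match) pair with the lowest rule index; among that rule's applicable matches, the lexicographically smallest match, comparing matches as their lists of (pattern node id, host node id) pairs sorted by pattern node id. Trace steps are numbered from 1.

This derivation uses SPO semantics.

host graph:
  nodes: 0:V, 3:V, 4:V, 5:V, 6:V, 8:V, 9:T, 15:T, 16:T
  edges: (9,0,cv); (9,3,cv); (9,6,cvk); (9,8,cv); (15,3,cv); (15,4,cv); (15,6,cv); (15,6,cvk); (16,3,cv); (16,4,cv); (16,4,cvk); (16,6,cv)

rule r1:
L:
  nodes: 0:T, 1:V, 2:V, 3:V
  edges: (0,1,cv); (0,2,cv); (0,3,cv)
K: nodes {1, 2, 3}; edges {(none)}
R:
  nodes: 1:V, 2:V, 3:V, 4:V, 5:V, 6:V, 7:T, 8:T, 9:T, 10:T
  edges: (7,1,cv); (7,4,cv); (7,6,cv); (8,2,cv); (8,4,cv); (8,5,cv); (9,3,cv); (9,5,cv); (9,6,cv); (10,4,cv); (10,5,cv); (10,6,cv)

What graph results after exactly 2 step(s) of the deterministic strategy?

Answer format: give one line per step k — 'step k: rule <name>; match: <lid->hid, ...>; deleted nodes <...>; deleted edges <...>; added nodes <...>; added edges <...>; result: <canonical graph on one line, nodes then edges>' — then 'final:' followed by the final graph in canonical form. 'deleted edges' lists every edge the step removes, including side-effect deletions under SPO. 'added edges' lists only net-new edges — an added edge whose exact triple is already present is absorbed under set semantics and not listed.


step 1: rule r1; match: 0->9, 1->0, 2->3, 3->8; deleted nodes 9; deleted edges (9,0,cv); (9,3,cv); (9,6,cvk); (9,8,cv); added nodes 17, 18, 19, 20, 21, 22, 23; added edges (20,0,cv); (20,17,cv); (20,19,cv); (21,3,cv); (21,17,cv); (21,18,cv); (22,8,cv); (22,18,cv); (22,19,cv); (23,17,cv); (23,18,cv); (23,19,cv); result: nodes: 0:V, 3:V, 4:V, 5:V, 6:V, 8:V, 15:T, 16:T, 17:V, 18:V, 19:V, 20:T, 21:T, 22:T, 23:T edges: (15,3,cv); (15,4,cv); (15,6,cv); (15,6,cvk); (16,3,cv); (16,4,cv); (16,4,cvk); (16,6,cv); (20,0,cv); (20,17,cv); (20,19,cv); (21,3,cv); (21,17,cv); (21,18,cv); (22,8,cv); (22,18,cv); (22,19,cv); (23,17,cv); (23,18,cv); (23,19,cv)
step 2: rule r1; match: 0->15, 1->3, 2->4, 3->6; deleted nodes 15; deleted edges (15,3,cv); (15,4,cv); (15,6,cv); (15,6,cvk); added nodes 24, 25, 26, 27, 28, 29, 30; added edges (27,3,cv); (27,24,cv); (27,26,cv); (28,4,cv); (28,24,cv); (28,25,cv); (29,6,cv); (29,25,cv); (29,26,cv); (30,24,cv); (30,25,cv); (30,26,cv); result: nodes: 0:V, 3:V, 4:V, 5:V, 6:V, 8:V, 16:T, 17:V, 18:V, 19:V, 20:T, 21:T, 22:T, 23:T, 24:V, 25:V, 26:V, 27:T, 28:T, 29:T, 30:T edges: (16,3,cv); (16,4,cv); (16,4,cvk); (16,6,cv); (20,0,cv); (20,17,cv); (20,19,cv); (21,3,cv); (21,17,cv); (21,18,cv); (22,8,cv); (22,18,cv); (22,19,cv); (23,17,cv); (23,18,cv); (23,19,cv); (27,3,cv); (27,24,cv); (27,26,cv); (28,4,cv); (28,24,cv); (28,25,cv); (29,6,cv); (29,25,cv); (29,26,cv); (30,24,cv); (30,25,cv); (30,26,cv)
final:
nodes: 0:V, 3:V, 4:V, 5:V, 6:V, 8:V, 16:T, 17:V, 18:V, 19:V, 20:T, 21:T, 22:T, 23:T, 24:V, 25:V, 26:V, 27:T, 28:T, 29:T, 30:T
edges: (16,3,cv); (16,4,cv); (16,4,cvk); (16,6,cv); (20,0,cv); (20,17,cv); (20,19,cv); (21,3,cv); (21,17,cv); (21,18,cv); (22,8,cv); (22,18,cv); (22,19,cv); (23,17,cv); (23,18,cv); (23,19,cv); (27,3,cv); (27,24,cv); (27,26,cv); (28,4,cv); (28,24,cv); (28,25,cv); (29,6,cv); (29,25,cv); (29,26,cv); (30,24,cv); (30,25,cv); (30,26,cv)


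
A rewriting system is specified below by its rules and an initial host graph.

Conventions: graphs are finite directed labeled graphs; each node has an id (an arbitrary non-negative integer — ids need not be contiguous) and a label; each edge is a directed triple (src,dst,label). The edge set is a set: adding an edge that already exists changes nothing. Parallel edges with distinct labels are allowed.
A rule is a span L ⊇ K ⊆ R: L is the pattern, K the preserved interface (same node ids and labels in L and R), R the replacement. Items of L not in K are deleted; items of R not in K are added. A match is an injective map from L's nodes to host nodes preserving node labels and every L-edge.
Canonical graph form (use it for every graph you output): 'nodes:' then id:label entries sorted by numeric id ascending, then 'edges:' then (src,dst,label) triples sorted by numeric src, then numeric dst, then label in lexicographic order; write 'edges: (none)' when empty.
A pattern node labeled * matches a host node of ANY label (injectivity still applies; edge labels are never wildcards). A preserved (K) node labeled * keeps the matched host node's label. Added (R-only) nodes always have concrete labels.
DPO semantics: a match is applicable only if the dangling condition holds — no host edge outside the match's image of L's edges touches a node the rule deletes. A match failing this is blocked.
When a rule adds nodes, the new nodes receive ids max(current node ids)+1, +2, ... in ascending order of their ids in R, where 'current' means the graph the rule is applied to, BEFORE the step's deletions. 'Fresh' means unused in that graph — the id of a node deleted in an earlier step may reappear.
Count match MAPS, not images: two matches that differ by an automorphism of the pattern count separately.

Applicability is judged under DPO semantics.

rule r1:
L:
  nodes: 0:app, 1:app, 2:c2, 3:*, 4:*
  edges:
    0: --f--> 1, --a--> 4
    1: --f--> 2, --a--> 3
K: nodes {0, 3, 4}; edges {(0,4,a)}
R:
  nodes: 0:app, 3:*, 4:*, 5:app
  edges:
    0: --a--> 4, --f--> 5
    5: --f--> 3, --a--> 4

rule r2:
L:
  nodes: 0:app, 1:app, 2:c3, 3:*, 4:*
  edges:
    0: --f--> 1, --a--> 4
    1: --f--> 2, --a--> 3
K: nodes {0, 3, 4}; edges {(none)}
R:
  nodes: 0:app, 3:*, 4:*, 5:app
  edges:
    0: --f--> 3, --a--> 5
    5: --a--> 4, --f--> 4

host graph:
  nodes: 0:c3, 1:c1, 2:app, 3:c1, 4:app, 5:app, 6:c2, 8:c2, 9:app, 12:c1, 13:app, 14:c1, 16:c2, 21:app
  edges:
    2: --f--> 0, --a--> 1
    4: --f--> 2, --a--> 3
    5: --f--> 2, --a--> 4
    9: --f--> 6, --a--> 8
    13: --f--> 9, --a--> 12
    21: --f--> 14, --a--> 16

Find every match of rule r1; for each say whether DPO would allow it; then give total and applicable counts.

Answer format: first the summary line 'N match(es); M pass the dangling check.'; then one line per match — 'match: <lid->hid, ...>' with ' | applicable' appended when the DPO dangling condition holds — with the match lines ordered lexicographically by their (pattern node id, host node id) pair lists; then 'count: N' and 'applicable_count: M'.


1 match(es); 1 pass the dangling check.
match: 0->13, 1->9, 2->6, 3->8, 4->12 | applicable
count: 1
applicable_count: 1


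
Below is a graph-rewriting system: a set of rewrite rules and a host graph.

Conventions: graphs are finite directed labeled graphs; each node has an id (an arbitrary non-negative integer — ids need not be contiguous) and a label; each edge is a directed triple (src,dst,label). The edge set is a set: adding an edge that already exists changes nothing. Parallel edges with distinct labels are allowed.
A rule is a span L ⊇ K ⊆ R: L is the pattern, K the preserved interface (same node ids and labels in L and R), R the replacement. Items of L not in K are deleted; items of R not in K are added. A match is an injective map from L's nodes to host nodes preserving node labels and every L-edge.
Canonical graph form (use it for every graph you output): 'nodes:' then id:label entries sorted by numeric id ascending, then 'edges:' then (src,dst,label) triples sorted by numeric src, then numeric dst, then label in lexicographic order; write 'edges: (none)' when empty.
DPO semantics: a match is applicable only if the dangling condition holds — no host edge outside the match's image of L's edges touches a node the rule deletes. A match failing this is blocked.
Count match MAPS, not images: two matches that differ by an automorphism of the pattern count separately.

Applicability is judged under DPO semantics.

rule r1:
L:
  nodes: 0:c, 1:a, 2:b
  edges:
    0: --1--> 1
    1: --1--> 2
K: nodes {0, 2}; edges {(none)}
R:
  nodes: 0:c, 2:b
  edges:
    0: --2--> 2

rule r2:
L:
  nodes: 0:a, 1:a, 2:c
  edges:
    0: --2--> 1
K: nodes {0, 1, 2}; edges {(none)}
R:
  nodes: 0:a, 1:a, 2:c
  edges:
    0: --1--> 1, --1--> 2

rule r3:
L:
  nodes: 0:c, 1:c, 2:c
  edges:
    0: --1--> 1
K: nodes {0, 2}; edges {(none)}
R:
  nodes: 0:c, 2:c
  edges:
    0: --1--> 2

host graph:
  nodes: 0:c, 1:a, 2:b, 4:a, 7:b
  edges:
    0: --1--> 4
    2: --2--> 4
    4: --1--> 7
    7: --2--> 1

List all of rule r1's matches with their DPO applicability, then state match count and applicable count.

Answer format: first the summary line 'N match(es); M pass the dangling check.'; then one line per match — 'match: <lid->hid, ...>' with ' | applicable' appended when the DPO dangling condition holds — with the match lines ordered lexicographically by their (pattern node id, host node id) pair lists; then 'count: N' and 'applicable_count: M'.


1 match(es); 0 pass the dangling check.
match: 0->0, 1->4, 2->7
count: 1
applicable_count: 0


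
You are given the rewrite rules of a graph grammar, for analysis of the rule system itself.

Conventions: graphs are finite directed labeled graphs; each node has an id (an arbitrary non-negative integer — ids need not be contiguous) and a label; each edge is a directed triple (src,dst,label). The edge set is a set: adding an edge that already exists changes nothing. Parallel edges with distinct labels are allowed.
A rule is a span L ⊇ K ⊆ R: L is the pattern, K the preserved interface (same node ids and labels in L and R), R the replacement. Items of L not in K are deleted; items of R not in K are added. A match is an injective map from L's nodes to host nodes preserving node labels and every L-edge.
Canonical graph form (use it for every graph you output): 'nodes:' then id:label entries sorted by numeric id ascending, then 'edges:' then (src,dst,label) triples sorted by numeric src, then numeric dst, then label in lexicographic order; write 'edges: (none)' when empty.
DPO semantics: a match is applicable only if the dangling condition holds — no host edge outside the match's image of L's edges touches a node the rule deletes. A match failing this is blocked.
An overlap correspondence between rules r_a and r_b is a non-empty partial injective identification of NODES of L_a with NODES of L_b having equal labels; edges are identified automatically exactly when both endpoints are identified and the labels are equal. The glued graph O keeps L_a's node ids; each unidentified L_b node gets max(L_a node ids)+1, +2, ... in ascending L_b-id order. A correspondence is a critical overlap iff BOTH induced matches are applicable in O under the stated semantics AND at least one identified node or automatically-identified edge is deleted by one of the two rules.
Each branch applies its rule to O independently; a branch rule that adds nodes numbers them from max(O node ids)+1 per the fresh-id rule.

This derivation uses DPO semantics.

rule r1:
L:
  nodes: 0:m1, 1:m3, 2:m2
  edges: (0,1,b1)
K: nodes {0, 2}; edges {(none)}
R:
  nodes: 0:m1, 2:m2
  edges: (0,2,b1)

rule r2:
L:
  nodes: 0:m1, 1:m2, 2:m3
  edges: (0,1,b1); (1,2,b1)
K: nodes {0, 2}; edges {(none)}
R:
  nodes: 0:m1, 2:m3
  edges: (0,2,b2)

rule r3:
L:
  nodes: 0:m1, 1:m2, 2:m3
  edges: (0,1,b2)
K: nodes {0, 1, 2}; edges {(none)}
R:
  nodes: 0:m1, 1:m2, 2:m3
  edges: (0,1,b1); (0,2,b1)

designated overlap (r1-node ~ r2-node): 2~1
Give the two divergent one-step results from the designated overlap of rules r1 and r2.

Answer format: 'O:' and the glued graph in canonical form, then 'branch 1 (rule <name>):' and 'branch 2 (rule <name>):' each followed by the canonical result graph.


O:
nodes: 0:m1, 1:m3, 2:m2, 3:m1, 4:m3
edges: (0,1,b1); (2,4,b1); (3,2,b1)
branch 1 (rule r1):
nodes: 0:m1, 2:m2, 3:m1, 4:m3
edges: (0,2,b1); (2,4,b1); (3,2,b1)
branch 2 (rule r2):
nodes: 0:m1, 1:m3, 3:m1, 4:m3
edges: (0,1,b1); (3,4,b2)


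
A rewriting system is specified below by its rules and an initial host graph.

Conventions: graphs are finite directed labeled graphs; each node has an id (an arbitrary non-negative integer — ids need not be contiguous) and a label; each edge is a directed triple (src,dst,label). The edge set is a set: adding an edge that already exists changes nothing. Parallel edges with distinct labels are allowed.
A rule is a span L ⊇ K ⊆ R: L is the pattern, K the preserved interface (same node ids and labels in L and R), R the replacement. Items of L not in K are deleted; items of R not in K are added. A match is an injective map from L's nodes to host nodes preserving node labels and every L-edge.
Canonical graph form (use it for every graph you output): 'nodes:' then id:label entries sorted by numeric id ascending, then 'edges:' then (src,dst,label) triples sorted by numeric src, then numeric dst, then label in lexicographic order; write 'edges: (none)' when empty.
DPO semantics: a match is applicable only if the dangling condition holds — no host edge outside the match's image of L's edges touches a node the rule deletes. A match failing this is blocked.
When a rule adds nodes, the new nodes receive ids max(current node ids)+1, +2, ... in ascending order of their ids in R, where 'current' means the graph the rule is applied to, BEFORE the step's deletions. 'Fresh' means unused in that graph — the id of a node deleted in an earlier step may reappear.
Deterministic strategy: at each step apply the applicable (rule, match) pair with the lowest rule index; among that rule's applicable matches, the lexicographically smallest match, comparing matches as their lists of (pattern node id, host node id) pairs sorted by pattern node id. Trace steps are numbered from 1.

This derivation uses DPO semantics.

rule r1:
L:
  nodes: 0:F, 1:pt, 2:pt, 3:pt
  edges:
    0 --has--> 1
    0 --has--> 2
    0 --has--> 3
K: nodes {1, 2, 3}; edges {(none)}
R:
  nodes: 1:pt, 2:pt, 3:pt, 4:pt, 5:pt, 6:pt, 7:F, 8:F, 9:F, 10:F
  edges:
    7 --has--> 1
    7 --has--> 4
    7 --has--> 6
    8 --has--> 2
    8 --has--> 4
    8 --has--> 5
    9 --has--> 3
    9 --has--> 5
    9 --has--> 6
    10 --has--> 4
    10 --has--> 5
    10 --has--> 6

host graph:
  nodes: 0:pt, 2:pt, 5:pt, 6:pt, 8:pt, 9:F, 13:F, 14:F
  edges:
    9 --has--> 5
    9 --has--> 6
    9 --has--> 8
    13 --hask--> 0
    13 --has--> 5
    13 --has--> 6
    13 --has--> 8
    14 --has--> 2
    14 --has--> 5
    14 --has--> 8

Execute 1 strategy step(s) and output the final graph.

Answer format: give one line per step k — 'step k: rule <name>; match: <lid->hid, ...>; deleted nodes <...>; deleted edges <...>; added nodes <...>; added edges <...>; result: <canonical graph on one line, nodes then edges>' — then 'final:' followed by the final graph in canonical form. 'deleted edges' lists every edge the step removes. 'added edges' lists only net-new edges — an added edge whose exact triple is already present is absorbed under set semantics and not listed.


step 1: rule r1; match: 0->9, 1->5, 2->6, 3->8; deleted nodes 9; deleted edges (9,5,has); (9,6,has); (9,8,has); added nodes 15, 16, 17, 18, 19, 20, 21; added edges (18,5,has); (18,15,has); (18,17,has); (19,6,has); (19,15,has); (19,16,has); (20,8,has); (20,16,has); (20,17,has); (21,15,has); (21,16,has); (21,17,has); result: nodes: 0:pt, 2:pt, 5:pt, 6:pt, 8:pt, 13:F, 14:F, 15:pt, 16:pt, 17:pt, 18:F, 19:F, 20:F, 21:F edges: (13,0,hask); (13,5,has); (13,6,has); (13,8,has); (14,2,has); (14,5,has); (14,8,has); (18,5,has); (18,15,has); (18,17,has); (19,6,has); (19,15,has); (19,16,has); (20,8,has); (20,16,has); (20,17,has); (21,15,has); (21,16,has); (21,17,has)
final:
nodes: 0:pt, 2:pt, 5:pt, 6:pt, 8:pt, 13:F, 14:F, 15:pt, 16:pt, 17:pt, 18:F, 19:F, 20:F, 21:F
edges: (13,0,hask); (13,5,has); (13,6,has); (13,8,has); (14,2,has); (14,5,has); (14,8,has); (18,5,has); (18,15,has); (18,17,has); (19,6,has); (19,15,has); (19,16,has); (20,8,has); (20,16,has); (20,17,has); (21,15,has); (21,16,has); (21,17,has)


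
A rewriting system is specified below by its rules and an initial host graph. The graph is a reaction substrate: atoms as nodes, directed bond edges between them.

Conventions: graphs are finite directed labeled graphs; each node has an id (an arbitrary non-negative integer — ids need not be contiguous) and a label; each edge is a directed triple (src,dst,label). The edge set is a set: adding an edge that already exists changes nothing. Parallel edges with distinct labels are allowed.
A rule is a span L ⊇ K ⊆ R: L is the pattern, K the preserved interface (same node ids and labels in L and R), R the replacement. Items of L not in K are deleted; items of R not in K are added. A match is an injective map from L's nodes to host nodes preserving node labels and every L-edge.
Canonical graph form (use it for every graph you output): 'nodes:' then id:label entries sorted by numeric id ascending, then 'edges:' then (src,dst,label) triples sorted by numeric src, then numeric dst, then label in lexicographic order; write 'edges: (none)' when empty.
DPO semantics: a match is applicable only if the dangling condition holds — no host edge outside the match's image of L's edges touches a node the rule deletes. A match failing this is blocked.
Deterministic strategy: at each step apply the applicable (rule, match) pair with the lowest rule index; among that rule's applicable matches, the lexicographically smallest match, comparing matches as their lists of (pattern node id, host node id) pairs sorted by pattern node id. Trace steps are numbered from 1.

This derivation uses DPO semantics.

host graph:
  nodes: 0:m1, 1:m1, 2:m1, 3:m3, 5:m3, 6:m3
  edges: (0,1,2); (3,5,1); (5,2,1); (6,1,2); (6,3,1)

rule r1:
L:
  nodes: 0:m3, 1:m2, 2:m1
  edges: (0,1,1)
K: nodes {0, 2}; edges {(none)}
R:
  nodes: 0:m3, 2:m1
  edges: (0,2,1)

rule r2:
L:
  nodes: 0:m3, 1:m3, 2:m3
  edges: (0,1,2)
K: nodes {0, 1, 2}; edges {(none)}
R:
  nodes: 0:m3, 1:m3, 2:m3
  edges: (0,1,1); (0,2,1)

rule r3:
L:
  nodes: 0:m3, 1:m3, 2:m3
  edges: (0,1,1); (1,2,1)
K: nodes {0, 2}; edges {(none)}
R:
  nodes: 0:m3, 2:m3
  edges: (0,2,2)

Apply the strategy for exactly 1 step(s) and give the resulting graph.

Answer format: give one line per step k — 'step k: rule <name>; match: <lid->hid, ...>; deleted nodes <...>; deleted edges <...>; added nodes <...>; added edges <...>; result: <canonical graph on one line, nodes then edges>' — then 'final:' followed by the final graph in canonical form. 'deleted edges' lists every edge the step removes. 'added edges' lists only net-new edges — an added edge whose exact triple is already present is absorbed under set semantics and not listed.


step 1: rule r3; match: 0->6, 1->3, 2->5; deleted nodes 3; deleted edges (3,5,1); (6,3,1); added nodes (none); added edges (6,5,2); result: nodes: 0:m1, 1:m1, 2:m1, 5:m3, 6:m3 edges: (0,1,2); (5,2,1); (6,1,2); (6,5,2)
final:
nodes: 0:m1, 1:m1, 2:m1, 5:m3, 6:m3
edges: (0,1,2); (5,2,1); (6,1,2); (6,5,2)


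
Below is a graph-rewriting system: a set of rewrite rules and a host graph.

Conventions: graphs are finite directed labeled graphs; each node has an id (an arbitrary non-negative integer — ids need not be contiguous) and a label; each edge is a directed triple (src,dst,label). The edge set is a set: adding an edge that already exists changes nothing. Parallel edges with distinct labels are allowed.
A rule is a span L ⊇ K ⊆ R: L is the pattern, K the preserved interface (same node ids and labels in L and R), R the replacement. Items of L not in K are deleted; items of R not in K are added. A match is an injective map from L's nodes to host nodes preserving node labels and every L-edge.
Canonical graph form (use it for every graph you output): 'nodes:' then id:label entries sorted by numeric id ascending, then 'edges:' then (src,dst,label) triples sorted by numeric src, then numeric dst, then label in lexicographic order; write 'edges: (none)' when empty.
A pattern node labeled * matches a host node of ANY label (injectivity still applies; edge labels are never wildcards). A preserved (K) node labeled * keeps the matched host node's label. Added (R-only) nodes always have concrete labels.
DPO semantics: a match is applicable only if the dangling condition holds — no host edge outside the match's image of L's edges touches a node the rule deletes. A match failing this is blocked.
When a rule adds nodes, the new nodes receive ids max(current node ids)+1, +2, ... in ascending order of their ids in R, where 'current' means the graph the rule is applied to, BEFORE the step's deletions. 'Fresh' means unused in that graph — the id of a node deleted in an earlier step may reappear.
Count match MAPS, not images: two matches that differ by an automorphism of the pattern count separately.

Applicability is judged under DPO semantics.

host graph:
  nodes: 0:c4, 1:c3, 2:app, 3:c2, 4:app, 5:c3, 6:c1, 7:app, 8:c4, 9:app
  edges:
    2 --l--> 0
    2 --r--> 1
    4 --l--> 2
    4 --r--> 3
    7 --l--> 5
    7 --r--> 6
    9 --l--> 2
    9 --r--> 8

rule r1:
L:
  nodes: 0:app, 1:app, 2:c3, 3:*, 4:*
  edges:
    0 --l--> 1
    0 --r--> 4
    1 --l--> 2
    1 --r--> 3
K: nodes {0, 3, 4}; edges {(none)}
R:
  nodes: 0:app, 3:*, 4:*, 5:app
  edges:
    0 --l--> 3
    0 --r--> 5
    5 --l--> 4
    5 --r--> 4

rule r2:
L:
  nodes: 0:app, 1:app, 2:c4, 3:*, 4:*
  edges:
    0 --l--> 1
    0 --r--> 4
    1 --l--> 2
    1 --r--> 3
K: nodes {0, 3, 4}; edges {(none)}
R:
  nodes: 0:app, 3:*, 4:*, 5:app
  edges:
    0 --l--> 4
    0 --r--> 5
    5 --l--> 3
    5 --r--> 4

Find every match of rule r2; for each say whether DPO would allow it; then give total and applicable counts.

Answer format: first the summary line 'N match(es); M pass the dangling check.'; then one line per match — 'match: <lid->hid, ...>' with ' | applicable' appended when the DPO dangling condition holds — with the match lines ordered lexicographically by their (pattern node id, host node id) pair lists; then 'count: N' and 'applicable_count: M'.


2 match(es); 0 pass the dangling check.
match: 0->4, 1->2, 2->0, 3->1, 4->3
match: 0->9, 1->2, 2->0, 3->1, 4->8
count: 2
applicable_count: 0


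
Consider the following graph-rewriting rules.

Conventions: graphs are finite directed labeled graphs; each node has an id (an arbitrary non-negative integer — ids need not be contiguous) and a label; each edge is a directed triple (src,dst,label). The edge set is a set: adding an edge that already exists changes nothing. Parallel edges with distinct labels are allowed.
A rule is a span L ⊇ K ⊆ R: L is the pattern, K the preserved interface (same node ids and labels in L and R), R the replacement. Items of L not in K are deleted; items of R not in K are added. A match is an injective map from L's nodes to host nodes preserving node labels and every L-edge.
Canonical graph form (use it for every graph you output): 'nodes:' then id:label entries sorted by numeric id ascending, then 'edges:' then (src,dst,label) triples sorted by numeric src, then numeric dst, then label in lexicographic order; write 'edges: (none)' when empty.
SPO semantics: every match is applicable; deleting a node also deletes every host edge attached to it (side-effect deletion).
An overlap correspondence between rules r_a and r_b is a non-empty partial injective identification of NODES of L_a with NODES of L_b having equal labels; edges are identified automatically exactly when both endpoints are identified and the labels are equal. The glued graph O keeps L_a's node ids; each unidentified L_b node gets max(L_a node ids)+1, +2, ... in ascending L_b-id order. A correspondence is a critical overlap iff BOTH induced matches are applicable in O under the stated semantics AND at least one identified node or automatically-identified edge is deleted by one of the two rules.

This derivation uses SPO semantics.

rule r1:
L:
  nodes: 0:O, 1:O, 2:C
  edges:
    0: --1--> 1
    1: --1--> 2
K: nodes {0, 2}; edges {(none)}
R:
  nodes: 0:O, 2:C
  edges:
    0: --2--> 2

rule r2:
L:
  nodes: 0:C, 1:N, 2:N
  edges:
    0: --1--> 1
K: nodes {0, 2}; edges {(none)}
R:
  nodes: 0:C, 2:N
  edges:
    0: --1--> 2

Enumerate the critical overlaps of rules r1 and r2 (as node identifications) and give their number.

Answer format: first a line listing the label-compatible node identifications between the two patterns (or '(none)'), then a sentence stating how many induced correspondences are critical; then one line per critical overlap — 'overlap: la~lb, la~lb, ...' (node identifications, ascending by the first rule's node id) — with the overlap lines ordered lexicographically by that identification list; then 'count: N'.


label-compatible node identifications between L(r1) and L(r2): 2~0
0 of the induced correspondences are critical overlaps of r1 and r2.
count: 0


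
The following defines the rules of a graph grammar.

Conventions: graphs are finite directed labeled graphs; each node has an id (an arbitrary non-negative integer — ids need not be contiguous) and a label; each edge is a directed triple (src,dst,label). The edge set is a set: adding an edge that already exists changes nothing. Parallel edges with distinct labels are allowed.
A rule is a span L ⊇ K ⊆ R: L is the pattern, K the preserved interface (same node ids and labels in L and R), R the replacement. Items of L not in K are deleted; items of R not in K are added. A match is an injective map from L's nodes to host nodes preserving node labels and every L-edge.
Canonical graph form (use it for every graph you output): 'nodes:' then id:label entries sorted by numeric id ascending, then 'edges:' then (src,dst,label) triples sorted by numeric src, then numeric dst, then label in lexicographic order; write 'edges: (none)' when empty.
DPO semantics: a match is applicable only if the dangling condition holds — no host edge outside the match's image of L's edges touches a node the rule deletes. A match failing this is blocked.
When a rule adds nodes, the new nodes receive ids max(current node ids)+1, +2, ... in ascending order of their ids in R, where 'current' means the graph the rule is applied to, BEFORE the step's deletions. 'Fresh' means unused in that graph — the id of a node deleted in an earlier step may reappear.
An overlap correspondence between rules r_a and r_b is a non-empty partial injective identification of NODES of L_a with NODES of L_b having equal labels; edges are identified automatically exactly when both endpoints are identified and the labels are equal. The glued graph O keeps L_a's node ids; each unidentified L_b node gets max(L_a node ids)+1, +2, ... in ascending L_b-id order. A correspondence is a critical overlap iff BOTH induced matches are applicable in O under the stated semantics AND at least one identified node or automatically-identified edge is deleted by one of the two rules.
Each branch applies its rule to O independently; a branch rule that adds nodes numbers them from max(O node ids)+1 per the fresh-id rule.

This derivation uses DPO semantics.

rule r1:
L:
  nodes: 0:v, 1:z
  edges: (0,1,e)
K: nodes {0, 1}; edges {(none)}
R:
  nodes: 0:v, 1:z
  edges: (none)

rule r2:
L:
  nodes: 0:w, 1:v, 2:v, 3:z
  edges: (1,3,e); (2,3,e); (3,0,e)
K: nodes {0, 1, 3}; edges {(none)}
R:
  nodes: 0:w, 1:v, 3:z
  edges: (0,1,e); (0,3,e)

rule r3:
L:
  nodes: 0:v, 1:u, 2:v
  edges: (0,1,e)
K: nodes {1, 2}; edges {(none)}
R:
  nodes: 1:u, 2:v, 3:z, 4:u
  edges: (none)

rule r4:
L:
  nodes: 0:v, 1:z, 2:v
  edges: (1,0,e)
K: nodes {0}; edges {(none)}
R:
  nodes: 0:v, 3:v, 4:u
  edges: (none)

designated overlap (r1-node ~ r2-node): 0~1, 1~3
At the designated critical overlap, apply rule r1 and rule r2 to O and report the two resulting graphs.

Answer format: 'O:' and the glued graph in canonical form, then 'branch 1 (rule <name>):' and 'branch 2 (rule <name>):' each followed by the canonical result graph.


O:
nodes: 0:v, 1:z, 2:w, 3:v
edges: (0,1,e); (1,2,e); (3,1,e)
branch 1 (rule r1):
nodes: 0:v, 1:z, 2:w, 3:v
edges: (1,2,e); (3,1,e)
branch 2 (rule r2):
nodes: 0:v, 1:z, 2:w
edges: (2,0,e); (2,1,e)


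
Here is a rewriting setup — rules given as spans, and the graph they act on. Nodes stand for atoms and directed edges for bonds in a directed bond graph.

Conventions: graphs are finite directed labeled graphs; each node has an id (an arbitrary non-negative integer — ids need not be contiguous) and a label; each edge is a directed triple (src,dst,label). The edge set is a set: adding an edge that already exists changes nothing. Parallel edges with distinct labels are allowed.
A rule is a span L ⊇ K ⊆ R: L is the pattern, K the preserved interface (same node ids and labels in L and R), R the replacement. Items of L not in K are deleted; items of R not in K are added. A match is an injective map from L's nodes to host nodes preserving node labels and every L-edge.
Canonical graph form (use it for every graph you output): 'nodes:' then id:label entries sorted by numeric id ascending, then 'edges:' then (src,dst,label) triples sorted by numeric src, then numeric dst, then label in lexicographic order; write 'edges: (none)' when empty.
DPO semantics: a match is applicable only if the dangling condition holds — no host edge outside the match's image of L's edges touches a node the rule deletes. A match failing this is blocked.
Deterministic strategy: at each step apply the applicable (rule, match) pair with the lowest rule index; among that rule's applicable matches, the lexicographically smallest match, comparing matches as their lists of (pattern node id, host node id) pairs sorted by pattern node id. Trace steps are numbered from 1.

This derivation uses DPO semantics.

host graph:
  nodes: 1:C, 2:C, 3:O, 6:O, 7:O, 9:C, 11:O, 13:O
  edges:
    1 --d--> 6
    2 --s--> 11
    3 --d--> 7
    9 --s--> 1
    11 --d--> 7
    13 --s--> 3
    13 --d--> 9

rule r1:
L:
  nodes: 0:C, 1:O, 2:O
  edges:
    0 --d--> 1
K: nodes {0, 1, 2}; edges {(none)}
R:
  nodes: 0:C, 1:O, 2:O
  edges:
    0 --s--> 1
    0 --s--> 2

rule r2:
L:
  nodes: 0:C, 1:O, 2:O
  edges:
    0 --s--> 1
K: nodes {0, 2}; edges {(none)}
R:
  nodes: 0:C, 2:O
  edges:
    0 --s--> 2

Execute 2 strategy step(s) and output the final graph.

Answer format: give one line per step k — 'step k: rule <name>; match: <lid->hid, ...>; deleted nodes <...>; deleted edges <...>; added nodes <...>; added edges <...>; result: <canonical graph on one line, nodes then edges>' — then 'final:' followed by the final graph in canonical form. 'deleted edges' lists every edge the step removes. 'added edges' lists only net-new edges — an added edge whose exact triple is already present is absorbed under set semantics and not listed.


step 1: rule r1; match: 0->1, 1->6, 2->3; deleted nodes (none); deleted edges (1,6,d); added nodes (none); added edges (1,3,s); (1,6,s); result: nodes: 1:C, 2:C, 3:O, 6:O, 7:O, 9:C, 11:O, 13:O edges: (1,3,s); (1,6,s); (2,11,s); (3,7,d); (9,1,s); (11,7,d); (13,3,s); (13,9,d)
step 2: rule r2; match: 0->1, 1->6, 2->3; deleted nodes 6; deleted edges (1,6,s); added nodes (none); added edges (none); result: nodes: 1:C, 2:C, 3:O, 7:O, 9:C, 11:O, 13:O edges: (1,3,s); (2,11,s); (3,7,d); (9,1,s); (11,7,d); (13,3,s); (13,9,d)
final:
nodes: 1:C, 2:C, 3:O, 7:O, 9:C, 11:O, 13:O
edges: (1,3,s); (2,11,s); (3,7,d); (9,1,s); (11,7,d); (13,3,s); (13,9,d)
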